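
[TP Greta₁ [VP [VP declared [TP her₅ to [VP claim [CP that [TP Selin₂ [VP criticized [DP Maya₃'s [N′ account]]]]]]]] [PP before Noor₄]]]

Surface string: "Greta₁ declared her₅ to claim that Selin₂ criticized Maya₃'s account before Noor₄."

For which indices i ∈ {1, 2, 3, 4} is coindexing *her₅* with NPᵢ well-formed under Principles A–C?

*her* is a pronoun, so Principle B applies: it must be free in its binding domain.
Binding domain of *her₅*: the matrix TP, whose subject is Greta₁.
*Greta₁* c-commands the pronoun within its binding domain → coindexation would violate Principle B.
*Selin₂*: the pronoun c-commands this R-expression → coindexation would violate Principle C on *Selin₂*.
*Maya₃*: the pronoun c-commands this R-expression → coindexation would violate Principle C on *Maya₃*.
*Noor₄* and the pronoun do not c-command one another → neither Principle B nor Principle C is at stake; coindexation permitted.

{4}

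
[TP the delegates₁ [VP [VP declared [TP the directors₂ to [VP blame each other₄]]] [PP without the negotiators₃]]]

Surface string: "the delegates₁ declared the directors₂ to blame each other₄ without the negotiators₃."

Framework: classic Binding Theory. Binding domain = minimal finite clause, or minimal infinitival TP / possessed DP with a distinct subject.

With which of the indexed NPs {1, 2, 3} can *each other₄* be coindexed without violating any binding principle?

*each other* is an anaphor, so Principle A applies: it must be bound in its binding domain.
Binding domain of *each other₄*: the embedded TP, whose subject is the directors₂.
*the delegates₁* c-commands the anaphor but is outside its binding domain → cannot satisfy Principle A.
*the directors₂* c-commands the anaphor within its binding domain → licit binder.
*the negotiators₃* does not c-command the anaphor → cannot bind it.

{2}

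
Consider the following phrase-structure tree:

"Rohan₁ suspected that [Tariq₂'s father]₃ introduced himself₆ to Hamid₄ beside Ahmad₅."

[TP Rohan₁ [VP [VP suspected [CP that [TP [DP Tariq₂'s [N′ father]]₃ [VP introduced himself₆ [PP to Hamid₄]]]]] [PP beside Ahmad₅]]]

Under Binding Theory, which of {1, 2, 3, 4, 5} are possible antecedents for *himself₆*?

{3}

*himself* is an anaphor, so Principle A applies: it must be bound in its binding domain.
Binding domain of *himself₆*: the embedded TP, whose subject is [Tariq₂'s father]₃.
*Rohan₁* c-commands the anaphor but is outside its binding domain → cannot satisfy Principle A.
*Tariq₂* does not c-command the anaphor → cannot bind it.
*[Tariq₂'s father]₃* c-commands the anaphor within its binding domain → licit binder.
*Hamid₄* does not c-command the anaphor → cannot bind it.
*Ahmad₅* does not c-command the anaphor → cannot bind it.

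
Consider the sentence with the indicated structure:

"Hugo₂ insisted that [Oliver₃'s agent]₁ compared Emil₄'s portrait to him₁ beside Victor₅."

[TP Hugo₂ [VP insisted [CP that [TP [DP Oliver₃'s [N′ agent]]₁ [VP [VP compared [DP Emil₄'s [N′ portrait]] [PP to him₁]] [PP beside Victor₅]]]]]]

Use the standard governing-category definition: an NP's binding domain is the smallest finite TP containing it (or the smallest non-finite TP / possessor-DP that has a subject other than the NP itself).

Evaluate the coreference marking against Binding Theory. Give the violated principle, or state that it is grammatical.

The two coindexed NPs are *[Oliver₃'s agent]₁* and *him₁*.
*him₁* is a pronoun. Its binding domain is the embedded TP, whose subject is [Oliver₃'s agent]₁.
*[Oliver₃'s agent]₁* c-commands it within that domain and carries the same index.
The pronoun is locally bound → Principle B violation.

Principle B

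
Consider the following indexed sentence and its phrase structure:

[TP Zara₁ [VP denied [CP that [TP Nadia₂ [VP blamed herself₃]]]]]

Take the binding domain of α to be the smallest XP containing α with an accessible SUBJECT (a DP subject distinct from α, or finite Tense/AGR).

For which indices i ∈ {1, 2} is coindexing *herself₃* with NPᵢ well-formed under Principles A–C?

{2}

*herself* is an anaphor, so Principle A applies: it must be bound in its binding domain.
Binding domain of *herself₃*: the embedded TP, whose subject is Nadia₂.
*Zara₁* c-commands the anaphor but is outside its binding domain → cannot satisfy Principle A.
*Nadia₂* c-commands the anaphor within its binding domain → licit binder.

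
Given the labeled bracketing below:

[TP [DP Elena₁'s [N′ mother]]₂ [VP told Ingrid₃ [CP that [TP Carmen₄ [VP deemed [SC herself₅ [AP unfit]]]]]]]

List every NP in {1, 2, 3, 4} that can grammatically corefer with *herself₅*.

*herself* is an anaphor, so Principle A applies: it must be bound in its binding domain.
Binding domain of *herself₅*: the embedded TP, whose subject is Carmen₄.
*Elena₁* does not c-command the anaphor → cannot bind it.
*[Elena₁'s mother]₂* c-commands the anaphor but is outside its binding domain → cannot satisfy Principle A.
*Ingrid₃* c-commands the anaphor but is outside its binding domain → cannot satisfy Principle A.
*Carmen₄* c-commands the anaphor within its binding domain → licit binder.

{4}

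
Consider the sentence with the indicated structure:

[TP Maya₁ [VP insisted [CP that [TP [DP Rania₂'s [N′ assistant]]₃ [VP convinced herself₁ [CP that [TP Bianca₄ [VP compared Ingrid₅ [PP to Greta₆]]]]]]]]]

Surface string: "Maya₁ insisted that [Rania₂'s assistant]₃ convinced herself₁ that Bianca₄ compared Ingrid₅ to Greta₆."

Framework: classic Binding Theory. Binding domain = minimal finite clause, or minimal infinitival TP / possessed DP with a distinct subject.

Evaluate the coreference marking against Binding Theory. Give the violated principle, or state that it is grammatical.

The two coindexed NPs are *Maya₁* and *herself₁*.
*herself₁* is an anaphor. Principle A requires it to be bound within its binding domain — the embedded TP, whose subject is [Rania₂'s assistant]₃.
Within that domain it is c-commanded by *[Rania₂'s assistant]₃*, which does not share its index.
*Maya₁* does c-command the anaphor, but from outside its binding domain.
The anaphor is unbound in its domain → Principle A violation.

Principle A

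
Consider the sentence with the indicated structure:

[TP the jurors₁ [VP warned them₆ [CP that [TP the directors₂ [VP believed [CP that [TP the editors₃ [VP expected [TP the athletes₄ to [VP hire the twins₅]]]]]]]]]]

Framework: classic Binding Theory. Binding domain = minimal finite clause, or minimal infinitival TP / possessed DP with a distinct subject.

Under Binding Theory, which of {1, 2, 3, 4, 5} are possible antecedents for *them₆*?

*them* is a pronoun, so Principle B applies: it must be free in its binding domain.
Binding domain of *them₆*: the matrix TP, whose subject is the jurors₁.
*the jurors₁* c-commands the pronoun within its binding domain → coindexation would violate Principle B.
*the directors₂*: the pronoun c-commands this R-expression → coindexation would violate Principle C on *the directors₂*.
*the editors₃*: the pronoun c-commands this R-expression → coindexation would violate Principle C on *the editors₃*.
*the athletes₄*: the pronoun c-commands this R-expression → coindexation would violate Principle C on *the athletes₄*.
*the twins₅*: the pronoun c-commands this R-expression → coindexation would violate Principle C on *the twins₅*.

none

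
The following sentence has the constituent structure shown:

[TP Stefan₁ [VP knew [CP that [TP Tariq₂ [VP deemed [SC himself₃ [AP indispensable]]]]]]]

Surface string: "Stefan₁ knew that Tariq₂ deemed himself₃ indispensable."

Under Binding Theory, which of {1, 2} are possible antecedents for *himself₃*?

*himself* is an anaphor, so Principle A applies: it must be bound in its binding domain.
Binding domain of *himself₃*: the embedded TP, whose subject is Tariq₂.
*Stefan₁* c-commands the anaphor but is outside its binding domain → cannot satisfy Principle A.
*Tariq₂* c-commands the anaphor within its binding domain → licit binder.

{2}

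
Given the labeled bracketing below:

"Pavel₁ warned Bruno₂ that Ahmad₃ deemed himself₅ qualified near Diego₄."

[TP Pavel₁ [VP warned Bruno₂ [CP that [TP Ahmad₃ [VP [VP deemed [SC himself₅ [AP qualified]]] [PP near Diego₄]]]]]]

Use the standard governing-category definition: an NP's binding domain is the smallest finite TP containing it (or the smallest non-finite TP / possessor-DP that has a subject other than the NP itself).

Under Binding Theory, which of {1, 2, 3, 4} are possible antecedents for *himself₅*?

*himself* is an anaphor, so Principle A applies: it must be bound in its binding domain.
Binding domain of *himself₅*: the embedded TP, whose subject is Ahmad₃.
*Pavel₁* c-commands the anaphor but is outside its binding domain → cannot satisfy Principle A.
*Bruno₂* c-commands the anaphor but is outside its binding domain → cannot satisfy Principle A.
*Ahmad₃* c-commands the anaphor within its binding domain → licit binder.
*Diego₄* does not c-command the anaphor → cannot bind it.

{3}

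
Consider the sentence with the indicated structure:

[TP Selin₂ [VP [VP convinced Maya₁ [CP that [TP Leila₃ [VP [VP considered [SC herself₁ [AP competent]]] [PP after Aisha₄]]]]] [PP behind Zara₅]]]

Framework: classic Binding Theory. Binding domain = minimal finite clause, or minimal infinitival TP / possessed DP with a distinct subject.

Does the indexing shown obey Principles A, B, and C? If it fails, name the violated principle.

The two coindexed NPs are *Maya₁* and *herself₁*.
*herself₁* is an anaphor. Principle A requires it to be bound within its binding domain — the embedded TP, whose subject is Leila₃.
Within that domain it is c-commanded by *Leila₃*, which does not share its index.
*Maya₁* does c-command the anaphor, but from outside its binding domain.
The anaphor is unbound in its domain → Principle A violation.

Principle A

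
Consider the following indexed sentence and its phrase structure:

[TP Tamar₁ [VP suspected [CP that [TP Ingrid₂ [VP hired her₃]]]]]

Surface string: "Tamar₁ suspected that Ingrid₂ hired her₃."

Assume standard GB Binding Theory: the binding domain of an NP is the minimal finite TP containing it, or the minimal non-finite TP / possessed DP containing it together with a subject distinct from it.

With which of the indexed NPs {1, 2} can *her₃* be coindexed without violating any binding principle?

*her* is a pronoun, so Principle B applies: it must be free in its binding domain.
Binding domain of *her₃*: the embedded TP, whose subject is Ingrid₂.
*Tamar₁* c-commands the pronoun but from outside its binding domain, and is not c-commanded by it → coindexation permitted.
*Ingrid₂* c-commands the pronoun within its binding domain → coindexation would violate Principle B.

{1}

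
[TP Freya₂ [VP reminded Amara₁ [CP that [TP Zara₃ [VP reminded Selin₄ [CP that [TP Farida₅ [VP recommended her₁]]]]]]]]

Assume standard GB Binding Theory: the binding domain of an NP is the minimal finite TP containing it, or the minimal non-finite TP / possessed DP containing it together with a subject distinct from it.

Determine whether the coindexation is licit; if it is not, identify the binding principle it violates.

grammatical

The two coindexed NPs are *Amara₁* and *her₁*.
*her₁* is a pronoun; its binding domain is the embedded TP, whose subject is Farida₅. Within that domain it is c-commanded only by *Farida₅*, which carries a different index — the pronoun is free locally, so Principle B holds.
*Amara₁* is an R-expression; *her₁* does not c-command it, and no other NP shares its index, so Principle C is satisfied.
All principles are respected.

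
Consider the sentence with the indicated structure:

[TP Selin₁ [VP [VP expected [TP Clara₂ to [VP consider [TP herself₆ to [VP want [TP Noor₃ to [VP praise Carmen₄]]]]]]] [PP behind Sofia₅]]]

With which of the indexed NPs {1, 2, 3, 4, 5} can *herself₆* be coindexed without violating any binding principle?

*herself* is an anaphor, so Principle A applies: it must be bound in its binding domain.
Binding domain of *herself₆*: the embedded TP, whose subject is Clara₂.
*Selin₁* c-commands the anaphor but is outside its binding domain → cannot satisfy Principle A.
*Clara₂* c-commands the anaphor within its binding domain → licit binder.
*Noor₃* does not c-command the anaphor → cannot bind it.
*Carmen₄* does not c-command the anaphor → cannot bind it.
*Sofia₅* does not c-command the anaphor → cannot bind it.

{2}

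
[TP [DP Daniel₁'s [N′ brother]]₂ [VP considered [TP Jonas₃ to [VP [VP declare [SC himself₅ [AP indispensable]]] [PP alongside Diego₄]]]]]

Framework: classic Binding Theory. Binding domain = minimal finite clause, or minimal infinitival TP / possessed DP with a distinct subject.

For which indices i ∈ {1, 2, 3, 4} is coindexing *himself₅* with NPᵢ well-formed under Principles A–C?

*himself* is an anaphor, so Principle A applies: it must be bound in its binding domain.
Binding domain of *himself₅*: the embedded TP, whose subject is Jonas₃.
*Daniel₁* does not c-command the anaphor → cannot bind it.
*[Daniel₁'s brother]₂* c-commands the anaphor but is outside its binding domain → cannot satisfy Principle A.
*Jonas₃* c-commands the anaphor within its binding domain → licit binder.
*Diego₄* does not c-command the anaphor → cannot bind it.

{3}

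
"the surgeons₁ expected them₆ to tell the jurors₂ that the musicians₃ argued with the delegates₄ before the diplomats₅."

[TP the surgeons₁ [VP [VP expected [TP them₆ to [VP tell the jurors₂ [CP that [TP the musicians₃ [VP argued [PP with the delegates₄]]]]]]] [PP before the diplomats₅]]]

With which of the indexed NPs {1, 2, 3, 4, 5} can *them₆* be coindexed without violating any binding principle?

*them* is a pronoun, so Principle B applies: it must be free in its binding domain.
Binding domain of *them₆*: the matrix TP, whose subject is the surgeons₁.
*the surgeons₁* c-commands the pronoun within its binding domain → coindexation would violate Principle B.
*the jurors₂*: the pronoun c-commands this R-expression → coindexation would violate Principle C on *the jurors₂*.
*the musicians₃*: the pronoun c-commands this R-expression → coindexation would violate Principle C on *the musicians₃*.
*the delegates₄*: the pronoun c-commands this R-expression → coindexation would violate Principle C on *the delegates₄*.
*the diplomats₅* and the pronoun do not c-command one another → neither Principle B nor Principle C is at stake; coindexation permitted.

{5}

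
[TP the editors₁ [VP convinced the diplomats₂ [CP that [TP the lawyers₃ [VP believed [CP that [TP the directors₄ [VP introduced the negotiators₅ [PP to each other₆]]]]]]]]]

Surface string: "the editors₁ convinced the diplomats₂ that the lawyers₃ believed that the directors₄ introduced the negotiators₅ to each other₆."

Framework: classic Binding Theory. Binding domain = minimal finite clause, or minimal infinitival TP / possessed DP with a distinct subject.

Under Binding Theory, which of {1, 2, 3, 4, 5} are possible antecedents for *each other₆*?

{4, 5}

*each other* is an anaphor, so Principle A applies: it must be bound in its binding domain.
Binding domain of *each other₆*: the embedded TP, whose subject is the directors₄.
*the editors₁* c-commands the anaphor but is outside its binding domain → cannot satisfy Principle A.
*the diplomats₂* c-commands the anaphor but is outside its binding domain → cannot satisfy Principle A.
*the lawyers₃* c-commands the anaphor but is outside its binding domain → cannot satisfy Principle A.
*the directors₄* c-commands the anaphor within its binding domain → licit binder.
*the negotiators₅* c-commands the anaphor within its binding domain → licit binder.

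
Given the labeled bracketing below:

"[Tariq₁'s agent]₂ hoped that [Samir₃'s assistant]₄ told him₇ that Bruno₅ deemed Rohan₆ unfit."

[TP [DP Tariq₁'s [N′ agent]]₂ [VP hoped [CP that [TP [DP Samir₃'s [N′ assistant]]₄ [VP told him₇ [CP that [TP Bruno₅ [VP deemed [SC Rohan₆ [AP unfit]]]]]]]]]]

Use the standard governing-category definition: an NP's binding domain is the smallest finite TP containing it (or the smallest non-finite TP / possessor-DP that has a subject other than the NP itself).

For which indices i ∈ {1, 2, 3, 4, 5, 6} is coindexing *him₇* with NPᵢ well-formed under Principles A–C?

*him* is a pronoun, so Principle B applies: it must be free in its binding domain.
Binding domain of *him₇*: the embedded TP, whose subject is [Samir₃'s assistant]₄.
*Tariq₁* and the pronoun do not c-command one another → neither Principle B nor Principle C is at stake; coindexation permitted.
*[Tariq₁'s agent]₂* c-commands the pronoun but from outside its binding domain, and is not c-commanded by it → coindexation permitted.
*Samir₃* and the pronoun do not c-command one another → neither Principle B nor Principle C is at stake; coindexation permitted.
*[Samir₃'s assistant]₄* c-commands the pronoun within its binding domain → coindexation would violate Principle B.
*Bruno₅*: the pronoun c-commands this R-expression → coindexation would violate Principle C on *Bruno₅*.
*Rohan₆*: the pronoun c-commands this R-expression → coindexation would violate Principle C on *Rohan₆*.

{1, 2, 3}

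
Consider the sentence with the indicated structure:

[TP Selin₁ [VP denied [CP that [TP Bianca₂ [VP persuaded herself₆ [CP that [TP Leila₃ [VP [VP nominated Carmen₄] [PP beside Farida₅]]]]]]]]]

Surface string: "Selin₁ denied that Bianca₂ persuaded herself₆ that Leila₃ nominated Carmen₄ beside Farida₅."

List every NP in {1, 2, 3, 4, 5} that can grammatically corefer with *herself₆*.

{2}

*herself* is an anaphor, so Principle A applies: it must be bound in its binding domain.
Binding domain of *herself₆*: the embedded TP, whose subject is Bianca₂.
*Selin₁* c-commands the anaphor but is outside its binding domain → cannot satisfy Principle A.
*Bianca₂* c-commands the anaphor within its binding domain → licit binder.
*Leila₃* does not c-command the anaphor → cannot bind it.
*Carmen₄* does not c-command the anaphor → cannot bind it.
*Farida₅* does not c-command the anaphor → cannot bind it.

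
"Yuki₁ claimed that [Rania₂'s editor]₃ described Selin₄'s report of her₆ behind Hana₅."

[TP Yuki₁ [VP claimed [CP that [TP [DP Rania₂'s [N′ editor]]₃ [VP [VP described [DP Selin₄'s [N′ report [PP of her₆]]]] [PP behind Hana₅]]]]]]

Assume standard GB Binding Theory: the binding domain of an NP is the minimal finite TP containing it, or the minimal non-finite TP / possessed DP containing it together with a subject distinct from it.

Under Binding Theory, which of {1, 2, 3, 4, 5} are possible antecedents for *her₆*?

{1, 2, 3, 5}

*her* is a pronoun, so Principle B applies: it must be free in its binding domain.
Binding domain of *her₆*: the possessed DP, whose subject is Selin₄.
*Yuki₁* c-commands the pronoun but from outside its binding domain, and is not c-commanded by it → coindexation permitted.
*Rania₂* and the pronoun do not c-command one another → neither Principle B nor Principle C is at stake; coindexation permitted.
*[Rania₂'s editor]₃* c-commands the pronoun but from outside its binding domain, and is not c-commanded by it → coindexation permitted.
*Selin₄* c-commands the pronoun within its binding domain → coindexation would violate Principle B.
*Hana₅* and the pronoun do not c-command one another → neither Principle B nor Principle C is at stake; coindexation permitted.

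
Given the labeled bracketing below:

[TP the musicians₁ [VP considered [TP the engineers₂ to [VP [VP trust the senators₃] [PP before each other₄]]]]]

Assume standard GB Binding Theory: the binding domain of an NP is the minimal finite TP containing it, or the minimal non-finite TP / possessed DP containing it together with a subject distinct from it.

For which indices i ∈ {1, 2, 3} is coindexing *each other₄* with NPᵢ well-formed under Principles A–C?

{2}

*each other* is an anaphor, so Principle A applies: it must be bound in its binding domain.
Binding domain of *each other₄*: the embedded TP, whose subject is the engineers₂.
*the musicians₁* c-commands the anaphor but is outside its binding domain → cannot satisfy Principle A.
*the engineers₂* c-commands the anaphor within its binding domain → licit binder.
*the senators₃* does not c-command the anaphor → cannot bind it.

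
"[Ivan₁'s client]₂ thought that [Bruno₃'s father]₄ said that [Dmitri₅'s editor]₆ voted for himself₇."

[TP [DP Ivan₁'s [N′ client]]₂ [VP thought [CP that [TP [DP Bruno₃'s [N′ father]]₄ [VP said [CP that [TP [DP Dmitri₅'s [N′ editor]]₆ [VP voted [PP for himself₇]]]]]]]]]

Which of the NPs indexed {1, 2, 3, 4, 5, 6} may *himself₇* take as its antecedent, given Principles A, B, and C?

{6}

*himself* is an anaphor, so Principle A applies: it must be bound in its binding domain.
Binding domain of *himself₇*: the embedded TP, whose subject is [Dmitri₅'s editor]₆.
*Ivan₁* does not c-command the anaphor → cannot bind it.
*[Ivan₁'s client]₂* c-commands the anaphor but is outside its binding domain → cannot satisfy Principle A.
*Bruno₃* does not c-command the anaphor → cannot bind it.
*[Bruno₃'s father]₄* c-commands the anaphor but is outside its binding domain → cannot satisfy Principle A.
*Dmitri₅* does not c-command the anaphor → cannot bind it.
*[Dmitri₅'s editor]₆* c-commands the anaphor within its binding domain → licit binder.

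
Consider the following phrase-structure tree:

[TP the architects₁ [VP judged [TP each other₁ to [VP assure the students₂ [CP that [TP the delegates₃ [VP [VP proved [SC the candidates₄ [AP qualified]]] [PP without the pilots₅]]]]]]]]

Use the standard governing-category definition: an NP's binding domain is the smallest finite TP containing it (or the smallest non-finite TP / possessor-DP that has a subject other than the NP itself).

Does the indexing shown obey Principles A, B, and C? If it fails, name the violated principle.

The two coindexed NPs are *the architects₁* and *each other₁*.
*each other₁* is an anaphor; its binding domain is the matrix TP, whose subject is the architects₁. *the architects₁* c-commands it within that domain and shares its index, so Principle A is satisfied.
*the architects₁* is an R-expression; *each other₁* does not c-command it, and no other NP shares its index, so Principle C is satisfied.
All principles are respected.

grammatical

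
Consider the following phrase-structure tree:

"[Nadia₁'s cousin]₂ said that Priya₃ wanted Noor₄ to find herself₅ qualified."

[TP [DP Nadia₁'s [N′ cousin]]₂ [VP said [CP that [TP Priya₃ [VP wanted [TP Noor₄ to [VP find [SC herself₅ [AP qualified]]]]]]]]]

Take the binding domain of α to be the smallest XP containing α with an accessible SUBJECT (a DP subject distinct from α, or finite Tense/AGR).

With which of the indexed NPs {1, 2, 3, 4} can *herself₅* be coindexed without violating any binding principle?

*herself* is an anaphor, so Principle A applies: it must be bound in its binding domain.
Binding domain of *herself₅*: the embedded TP, whose subject is Noor₄.
*Nadia₁* does not c-command the anaphor → cannot bind it.
*[Nadia₁'s cousin]₂* c-commands the anaphor but is outside its binding domain → cannot satisfy Principle A.
*Priya₃* c-commands the anaphor but is outside its binding domain → cannot satisfy Principle A.
*Noor₄* c-commands the anaphor within its binding domain → licit binder.

{4}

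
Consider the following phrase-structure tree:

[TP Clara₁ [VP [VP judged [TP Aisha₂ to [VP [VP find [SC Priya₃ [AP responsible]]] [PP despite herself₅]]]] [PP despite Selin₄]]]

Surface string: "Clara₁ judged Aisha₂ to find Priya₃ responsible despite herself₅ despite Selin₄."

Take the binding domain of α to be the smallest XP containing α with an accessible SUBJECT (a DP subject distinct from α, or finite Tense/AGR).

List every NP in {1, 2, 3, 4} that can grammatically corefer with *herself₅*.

{2}

*herself* is an anaphor, so Principle A applies: it must be bound in its binding domain.
Binding domain of *herself₅*: the embedded TP, whose subject is Aisha₂.
*Clara₁* c-commands the anaphor but is outside its binding domain → cannot satisfy Principle A.
*Aisha₂* c-commands the anaphor within its binding domain → licit binder.
*Priya₃* does not c-command the anaphor → cannot bind it.
*Selin₄* does not c-command the anaphor → cannot bind it.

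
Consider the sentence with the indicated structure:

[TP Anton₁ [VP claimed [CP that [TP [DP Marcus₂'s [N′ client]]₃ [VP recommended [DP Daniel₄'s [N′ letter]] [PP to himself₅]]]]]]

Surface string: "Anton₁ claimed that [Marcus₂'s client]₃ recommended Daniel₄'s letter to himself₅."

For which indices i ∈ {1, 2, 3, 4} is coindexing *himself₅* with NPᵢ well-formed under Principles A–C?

{3}

*himself* is an anaphor, so Principle A applies: it must be bound in its binding domain.
Binding domain of *himself₅*: the embedded TP, whose subject is [Marcus₂'s client]₃.
*Anton₁* c-commands the anaphor but is outside its binding domain → cannot satisfy Principle A.
*Marcus₂* does not c-command the anaphor → cannot bind it.
*[Marcus₂'s client]₃* c-commands the anaphor within its binding domain → licit binder.
*Daniel₄* does not c-command the anaphor → cannot bind it.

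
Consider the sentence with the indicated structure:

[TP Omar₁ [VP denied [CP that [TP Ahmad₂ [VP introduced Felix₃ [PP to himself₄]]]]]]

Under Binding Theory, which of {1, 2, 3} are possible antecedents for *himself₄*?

{2, 3}

*himself* is an anaphor, so Principle A applies: it must be bound in its binding domain.
Binding domain of *himself₄*: the embedded TP, whose subject is Ahmad₂.
*Omar₁* c-commands the anaphor but is outside its binding domain → cannot satisfy Principle A.
*Ahmad₂* c-commands the anaphor within its binding domain → licit binder.
*Felix₃* c-commands the anaphor within its binding domain → licit binder.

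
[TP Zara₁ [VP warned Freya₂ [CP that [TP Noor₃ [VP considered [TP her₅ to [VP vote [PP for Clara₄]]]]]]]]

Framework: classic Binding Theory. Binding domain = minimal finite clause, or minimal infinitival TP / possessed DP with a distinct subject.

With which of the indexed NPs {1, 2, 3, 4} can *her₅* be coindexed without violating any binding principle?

*her* is a pronoun, so Principle B applies: it must be free in its binding domain.
Binding domain of *her₅*: the embedded TP, whose subject is Noor₃.
*Zara₁* c-commands the pronoun but from outside its binding domain, and is not c-commanded by it → coindexation permitted.
*Freya₂* c-commands the pronoun but from outside its binding domain, and is not c-commanded by it → coindexation permitted.
*Noor₃* c-commands the pronoun within its binding domain → coindexation would violate Principle B.
*Clara₄*: the pronoun c-commands this R-expression → coindexation would violate Principle C on *Clara₄*.

{1, 2}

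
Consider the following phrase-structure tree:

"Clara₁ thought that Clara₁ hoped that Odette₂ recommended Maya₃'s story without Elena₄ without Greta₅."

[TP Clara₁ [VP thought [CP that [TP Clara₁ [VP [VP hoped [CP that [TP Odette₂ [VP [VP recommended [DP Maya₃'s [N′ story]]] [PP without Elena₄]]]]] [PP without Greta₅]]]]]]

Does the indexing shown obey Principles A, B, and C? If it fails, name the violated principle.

Principle C

The two coindexed NPs are *Clara₁* (the higher occurrence) and *Clara₁* (the lower occurrence).
*Clara₁* (the lower occurrence) is an R-expression. Principle C requires it to be free everywhere.
*Clara₁* (the higher occurrence) c-commands it and carries the same index.
The R-expression is bound → Principle C violation.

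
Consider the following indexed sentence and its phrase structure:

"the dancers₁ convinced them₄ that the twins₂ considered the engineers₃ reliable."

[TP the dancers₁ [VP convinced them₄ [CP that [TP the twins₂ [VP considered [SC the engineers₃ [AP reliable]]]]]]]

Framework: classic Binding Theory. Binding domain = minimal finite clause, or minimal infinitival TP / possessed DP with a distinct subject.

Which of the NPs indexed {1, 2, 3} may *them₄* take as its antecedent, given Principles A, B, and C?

none

*them* is a pronoun, so Principle B applies: it must be free in its binding domain.
Binding domain of *them₄*: the matrix TP, whose subject is the dancers₁.
*the dancers₁* c-commands the pronoun within its binding domain → coindexation would violate Principle B.
*the twins₂*: the pronoun c-commands this R-expression → coindexation would violate Principle C on *the twins₂*.
*the engineers₃*: the pronoun c-commands this R-expression → coindexation would violate Principle C on *the engineers₃*.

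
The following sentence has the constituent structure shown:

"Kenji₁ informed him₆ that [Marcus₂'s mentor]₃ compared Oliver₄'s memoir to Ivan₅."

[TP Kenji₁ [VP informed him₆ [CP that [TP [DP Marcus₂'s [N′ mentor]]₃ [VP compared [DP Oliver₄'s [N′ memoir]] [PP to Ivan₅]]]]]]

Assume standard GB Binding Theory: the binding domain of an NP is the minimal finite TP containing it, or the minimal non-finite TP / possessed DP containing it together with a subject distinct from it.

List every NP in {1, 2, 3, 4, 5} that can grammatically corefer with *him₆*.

none

*him* is a pronoun, so Principle B applies: it must be free in its binding domain.
Binding domain of *him₆*: the matrix TP, whose subject is Kenji₁.
*Kenji₁* c-commands the pronoun within its binding domain → coindexation would violate Principle B.
*Marcus₂*: the pronoun c-commands this R-expression → coindexation would violate Principle C on *Marcus₂*.
*[Marcus₂'s mentor]₃*: the pronoun c-commands this R-expression → coindexation would violate Principle C on *[Marcus₂'s mentor]₃*.
*Oliver₄*: the pronoun c-commands this R-expression → coindexation would violate Principle C on *Oliver₄*.
*Ivan₅*: the pronoun c-commands this R-expression → coindexation would violate Principle C on *Ivan₅*.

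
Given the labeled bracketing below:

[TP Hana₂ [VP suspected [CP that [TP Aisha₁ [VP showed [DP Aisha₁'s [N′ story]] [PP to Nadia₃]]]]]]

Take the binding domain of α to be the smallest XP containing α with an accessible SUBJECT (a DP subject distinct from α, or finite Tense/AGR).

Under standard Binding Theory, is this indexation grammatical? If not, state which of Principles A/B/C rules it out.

Principle C

The two coindexed NPs are *Aisha₁* (the lower occurrence) and *Aisha₁* (the higher occurrence).
*Aisha₁* (the lower occurrence) is an R-expression. Principle C requires it to be free everywhere.
*Aisha₁* (the higher occurrence) c-commands it and carries the same index.
The R-expression is bound → Principle C violation.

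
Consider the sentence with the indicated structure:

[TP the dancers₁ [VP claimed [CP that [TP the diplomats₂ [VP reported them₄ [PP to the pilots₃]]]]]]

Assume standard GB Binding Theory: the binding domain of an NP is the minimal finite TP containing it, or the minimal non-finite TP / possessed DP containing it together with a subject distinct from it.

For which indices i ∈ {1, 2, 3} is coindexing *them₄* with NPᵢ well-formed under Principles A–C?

{1}

*them* is a pronoun, so Principle B applies: it must be free in its binding domain.
Binding domain of *them₄*: the embedded TP, whose subject is the diplomats₂.
*the dancers₁* c-commands the pronoun but from outside its binding domain, and is not c-commanded by it → coindexation permitted.
*the diplomats₂* c-commands the pronoun within its binding domain → coindexation would violate Principle B.
*the pilots₃*: the pronoun c-commands this R-expression → coindexation would violate Principle C on *the pilots₃*.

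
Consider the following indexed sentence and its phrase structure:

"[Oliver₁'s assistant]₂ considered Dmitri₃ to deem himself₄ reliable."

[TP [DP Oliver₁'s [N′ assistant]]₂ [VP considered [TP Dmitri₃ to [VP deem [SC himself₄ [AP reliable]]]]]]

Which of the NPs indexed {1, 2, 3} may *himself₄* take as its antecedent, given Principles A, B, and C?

*himself* is an anaphor, so Principle A applies: it must be bound in its binding domain.
Binding domain of *himself₄*: the embedded TP, whose subject is Dmitri₃.
*Oliver₁* does not c-command the anaphor → cannot bind it.
*[Oliver₁'s assistant]₂* c-commands the anaphor but is outside its binding domain → cannot satisfy Principle A.
*Dmitri₃* c-commands the anaphor within its binding domain → licit binder.

{3}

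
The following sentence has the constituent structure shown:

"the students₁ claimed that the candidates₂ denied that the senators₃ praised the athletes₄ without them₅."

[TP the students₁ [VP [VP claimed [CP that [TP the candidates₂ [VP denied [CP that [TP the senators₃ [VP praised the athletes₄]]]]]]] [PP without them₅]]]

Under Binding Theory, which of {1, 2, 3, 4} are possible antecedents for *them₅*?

*them* is a pronoun, so Principle B applies: it must be free in its binding domain.
Binding domain of *them₅*: the matrix TP, whose subject is the students₁.
*the students₁* c-commands the pronoun within its binding domain → coindexation would violate Principle B.
*the candidates₂* and the pronoun do not c-command one another → neither Principle B nor Principle C is at stake; coindexation permitted.
*the senators₃* and the pronoun do not c-command one another → neither Principle B nor Principle C is at stake; coindexation permitted.
*the athletes₄* and the pronoun do not c-command one another → neither Principle B nor Principle C is at stake; coindexation permitted.

{2, 3, 4}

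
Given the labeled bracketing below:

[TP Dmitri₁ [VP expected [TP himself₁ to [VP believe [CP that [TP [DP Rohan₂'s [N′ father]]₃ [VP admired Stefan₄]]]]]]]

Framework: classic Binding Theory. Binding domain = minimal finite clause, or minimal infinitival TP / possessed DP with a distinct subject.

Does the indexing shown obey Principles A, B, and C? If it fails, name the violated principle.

grammatical

The two coindexed NPs are *Dmitri₁* and *himself₁*.
*himself₁* is an anaphor; its binding domain is the matrix TP, whose subject is Dmitri₁. *Dmitri₁* c-commands it within that domain and shares its index, so Principle A is satisfied.
*Dmitri₁* is an R-expression; *himself₁* does not c-command it, and no other NP shares its index, so Principle C is satisfied.
All principles are respected.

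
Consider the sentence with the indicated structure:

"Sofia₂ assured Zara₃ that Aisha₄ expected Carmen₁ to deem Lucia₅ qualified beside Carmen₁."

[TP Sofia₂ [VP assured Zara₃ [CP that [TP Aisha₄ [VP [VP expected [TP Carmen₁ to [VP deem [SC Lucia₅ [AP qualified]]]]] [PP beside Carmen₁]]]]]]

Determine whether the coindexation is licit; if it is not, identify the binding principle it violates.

The two coindexed NPs are *Carmen₁* and *Carmen₁*.
*Carmen₁* is an R-expression; no coindexed NP c-commands it, so Principle C holds.
*Carmen₁* is an R-expression; *Carmen₁* does not c-command it, and no other NP shares its index, so Principle C is satisfied.
All principles are respected.

grammatical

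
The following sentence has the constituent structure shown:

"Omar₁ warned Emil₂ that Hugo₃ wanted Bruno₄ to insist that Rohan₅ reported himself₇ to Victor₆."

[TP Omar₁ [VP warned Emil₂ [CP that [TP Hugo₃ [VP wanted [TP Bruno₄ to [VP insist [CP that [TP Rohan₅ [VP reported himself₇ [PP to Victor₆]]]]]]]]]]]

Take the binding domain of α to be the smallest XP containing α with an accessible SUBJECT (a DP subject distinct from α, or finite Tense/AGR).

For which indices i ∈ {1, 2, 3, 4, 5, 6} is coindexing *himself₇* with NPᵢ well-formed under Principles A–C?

*himself* is an anaphor, so Principle A applies: it must be bound in its binding domain.
Binding domain of *himself₇*: the embedded TP, whose subject is Rohan₅.
*Omar₁* c-commands the anaphor but is outside its binding domain → cannot satisfy Principle A.
*Emil₂* c-commands the anaphor but is outside its binding domain → cannot satisfy Principle A.
*Hugo₃* c-commands the anaphor but is outside its binding domain → cannot satisfy Principle A.
*Bruno₄* c-commands the anaphor but is outside its binding domain → cannot satisfy Principle A.
*Rohan₅* c-commands the anaphor within its binding domain → licit binder.
*Victor₆* does not c-command the anaphor → cannot bind it.

{5}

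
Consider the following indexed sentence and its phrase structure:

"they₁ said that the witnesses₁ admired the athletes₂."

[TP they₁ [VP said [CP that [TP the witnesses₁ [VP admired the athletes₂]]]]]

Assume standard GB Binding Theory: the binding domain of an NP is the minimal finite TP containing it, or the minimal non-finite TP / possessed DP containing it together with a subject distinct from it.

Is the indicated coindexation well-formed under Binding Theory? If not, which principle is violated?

Principle C

The two coindexed NPs are *they₁* and *the witnesses₁*.
*the witnesses₁* is an R-expression. Principle C requires it to be free everywhere.
*they₁* c-commands it and carries the same index.
The R-expression is bound → Principle C violation.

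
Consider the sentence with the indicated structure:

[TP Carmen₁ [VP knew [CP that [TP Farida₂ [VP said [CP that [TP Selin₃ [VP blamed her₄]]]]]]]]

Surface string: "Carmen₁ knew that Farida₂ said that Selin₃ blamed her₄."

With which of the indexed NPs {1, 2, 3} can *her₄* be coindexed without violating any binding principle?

*her* is a pronoun, so Principle B applies: it must be free in its binding domain.
Binding domain of *her₄*: the embedded TP, whose subject is Selin₃.
*Carmen₁* c-commands the pronoun but from outside its binding domain, and is not c-commanded by it → coindexation permitted.
*Farida₂* c-commands the pronoun but from outside its binding domain, and is not c-commanded by it → coindexation permitted.
*Selin₃* c-commands the pronoun within its binding domain → coindexation would violate Principle B.

{1, 2}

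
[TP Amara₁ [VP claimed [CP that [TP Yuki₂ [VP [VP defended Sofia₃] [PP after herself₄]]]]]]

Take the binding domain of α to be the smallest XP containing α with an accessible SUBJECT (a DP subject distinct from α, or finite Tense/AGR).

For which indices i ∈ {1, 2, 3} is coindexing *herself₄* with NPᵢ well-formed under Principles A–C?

{2}

*herself* is an anaphor, so Principle A applies: it must be bound in its binding domain.
Binding domain of *herself₄*: the embedded TP, whose subject is Yuki₂.
*Amara₁* c-commands the anaphor but is outside its binding domain → cannot satisfy Principle A.
*Yuki₂* c-commands the anaphor within its binding domain → licit binder.
*Sofia₃* does not c-command the anaphor → cannot bind it.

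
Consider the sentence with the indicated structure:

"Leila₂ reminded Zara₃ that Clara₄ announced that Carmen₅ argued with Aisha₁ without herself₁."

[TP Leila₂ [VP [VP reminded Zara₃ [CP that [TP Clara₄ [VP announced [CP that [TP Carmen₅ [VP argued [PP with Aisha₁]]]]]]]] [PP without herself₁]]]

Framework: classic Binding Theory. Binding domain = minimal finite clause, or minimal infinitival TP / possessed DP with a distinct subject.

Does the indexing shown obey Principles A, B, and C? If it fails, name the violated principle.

Principle A

The two coindexed NPs are *Aisha₁* and *herself₁*.
*herself₁* is an anaphor. Principle A requires it to be bound within its binding domain — the matrix TP, whose subject is Leila₂.
Within that domain it is c-commanded by *Leila₂*, which does not share its index.
*Aisha₁* does not c-command the anaphor at all.
The anaphor is unbound in its domain → Principle A violation.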